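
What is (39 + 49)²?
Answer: 7744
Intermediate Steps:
(39 + 49)² = 88² = 7744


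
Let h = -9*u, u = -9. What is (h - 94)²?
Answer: 169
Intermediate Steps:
h = 81 (h = -9*(-9) = 81)
(h - 94)² = (81 - 94)² = (-13)² = 169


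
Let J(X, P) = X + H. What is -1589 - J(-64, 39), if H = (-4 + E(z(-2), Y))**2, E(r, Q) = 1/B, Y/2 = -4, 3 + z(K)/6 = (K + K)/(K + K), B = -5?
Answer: -38566/25 ≈ -1542.6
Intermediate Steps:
z(K) = -12 (z(K) = -18 + 6*((K + K)/(K + K)) = -18 + 6*((2*K)/((2*K))) = -18 + 6*((2*K)*(1/(2*K))) = -18 + 6*1 = -18 + 6 = -12)
Y = -8 (Y = 2*(-4) = -8)
E(r, Q) = -1/5 (E(r, Q) = 1/(-5) = -1/5)
H = 441/25 (H = (-4 - 1/5)**2 = (-21/5)**2 = 441/25 ≈ 17.640)
J(X, P) = 441/25 + X (J(X, P) = X + 441/25 = 441/25 + X)
-1589 - J(-64, 39) = -1589 - (441/25 - 64) = -1589 - 1*(-1159/25) = -1589 + 1159/25 = -38566/25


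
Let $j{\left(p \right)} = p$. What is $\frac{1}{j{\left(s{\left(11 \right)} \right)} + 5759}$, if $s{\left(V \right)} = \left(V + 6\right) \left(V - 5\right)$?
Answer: $\frac{1}{5861} \approx 0.00017062$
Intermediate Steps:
$s{\left(V \right)} = \left(-5 + V\right) \left(6 + V\right)$ ($s{\left(V \right)} = \left(6 + V\right) \left(-5 + V\right) = \left(-5 + V\right) \left(6 + V\right)$)
$\frac{1}{j{\left(s{\left(11 \right)} \right)} + 5759} = \frac{1}{\left(-30 + 11 + 11^{2}\right) + 5759} = \frac{1}{\left(-30 + 11 + 121\right) + 5759} = \frac{1}{102 + 5759} = \frac{1}{5861}$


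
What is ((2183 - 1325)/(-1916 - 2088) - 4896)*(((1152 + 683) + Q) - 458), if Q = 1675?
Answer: -14943246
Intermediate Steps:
((2183 - 1325)/(-1916 - 2088) - 4896)*(((1152 + 683) + Q) - 458) = ((2183 - 1325)/(-1916 - 2088) - 4896)*(((1152 + 683) + 1675) - 458) = (858/(-4004) - 4896)*((1835 + 1675) - 458) = (858*(-1/4004) - 4896)*(3510 - 458) = (-3/14 - 4896)*3052 = -68547/14*3052 = -14943246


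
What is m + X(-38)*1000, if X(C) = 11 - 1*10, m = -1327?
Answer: -327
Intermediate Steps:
X(C) = 1 (X(C) = 11 - 10 = 1)
m + X(-38)*1000 = -1327 + 1*1000 = -1327 + 1000 = -327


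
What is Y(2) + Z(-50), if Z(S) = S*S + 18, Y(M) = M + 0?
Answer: 2520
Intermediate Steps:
Y(M) = M
Z(S) = 18 + S**2 (Z(S) = S**2 + 18 = 18 + S**2)
Y(2) + Z(-50) = 2 + (18 + (-50)**2) = 2 + (18 + 2500) = 2 + 2518 = 2520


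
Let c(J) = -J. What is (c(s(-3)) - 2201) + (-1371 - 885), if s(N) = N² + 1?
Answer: -4467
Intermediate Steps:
s(N) = 1 + N²
(c(s(-3)) - 2201) + (-1371 - 885) = (-(1 + (-3)²) - 2201) + (-1371 - 885) = (-(1 + 9) - 2201) - 2256 = (-1*10 - 2201) - 2256 = (-10 - 2201) - 2256 = -2211 - 2256 = -4467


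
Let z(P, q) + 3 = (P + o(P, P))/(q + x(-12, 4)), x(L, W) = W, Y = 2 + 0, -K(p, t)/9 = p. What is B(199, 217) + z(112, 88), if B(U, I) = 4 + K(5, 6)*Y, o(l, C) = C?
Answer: -1991/23 ≈ -86.565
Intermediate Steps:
K(p, t) = -9*p
Y = 2
B(U, I) = -86 (B(U, I) = 4 - 9*5*2 = 4 - 45*2 = 4 - 90 = -86)
z(P, q) = -3 + 2*P/(4 + q) (z(P, q) = -3 + (P + P)/(q + 4) = -3 + (2*P)/(4 + q) = -3 + 2*P/(4 + q))
B(199, 217) + z(112, 88) = -86 + (-12 - 3*88 + 2*112)/(4 + 88) = -86 + (-12 - 264 + 224)/92 = -86 + (1/92)*(-52) = -86 - 13/23 = -1991/23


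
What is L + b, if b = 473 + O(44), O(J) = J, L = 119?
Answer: 636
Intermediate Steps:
b = 517 (b = 473 + 44 = 517)
L + b = 119 + 517 = 636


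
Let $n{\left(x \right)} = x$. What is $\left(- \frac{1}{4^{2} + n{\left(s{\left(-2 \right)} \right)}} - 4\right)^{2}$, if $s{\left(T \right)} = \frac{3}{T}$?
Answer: $\frac{13924}{841} \approx 16.556$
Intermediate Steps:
$\left(- \frac{1}{4^{2} + n{\left(s{\left(-2 \right)} \right)}} - 4\right)^{2} = \left(- \frac{1}{4^{2} + \frac{3}{-2}} - 4\right)^{2} = \left(- \frac{1}{16 + 3 \left(- \frac{1}{2}\right)} - 4\right)^{2} = \left(- \frac{1}{16 - \frac{3}{2}} - 4\right)^{2} = \left(- \frac{1}{\frac{29}{2}} - 4\right)^{2} = \left(\left(-1\right) \frac{2}{29} - 4\right)^{2} = \left(- \frac{2}{29} - 4\right)^{2} = \left(- \frac{118}{29}\right)^{2} = \frac{13924}{841}$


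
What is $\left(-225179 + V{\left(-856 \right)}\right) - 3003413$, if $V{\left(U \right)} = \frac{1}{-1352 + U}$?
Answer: $- \frac{7128731137}{2208} \approx -3.2286 \cdot 10^{6}$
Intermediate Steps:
$\left(-225179 + V{\left(-856 \right)}\right) - 3003413 = \left(-225179 + \frac{1}{-1352 - 856}\right) - 3003413 = \left(-225179 + \frac{1}{-2208}\right) - 3003413 = \left(-225179 - \frac{1}{2208}\right) - 3003413 = - \frac{497195233}{2208} - 3003413 = - \frac{7128731137}{2208}$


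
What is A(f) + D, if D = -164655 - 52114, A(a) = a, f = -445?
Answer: -217214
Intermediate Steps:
D = -216769
A(f) + D = -445 - 216769 = -217214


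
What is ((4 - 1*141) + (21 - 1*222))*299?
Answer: -101062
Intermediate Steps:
((4 - 1*141) + (21 - 1*222))*299 = ((4 - 141) + (21 - 222))*299 = (-137 - 201)*299 = -338*299 = -101062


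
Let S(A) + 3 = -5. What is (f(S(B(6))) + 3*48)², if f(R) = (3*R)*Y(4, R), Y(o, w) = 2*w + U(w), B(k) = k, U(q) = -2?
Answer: 331776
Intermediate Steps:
Y(o, w) = -2 + 2*w (Y(o, w) = 2*w - 2 = -2 + 2*w)
S(A) = -8 (S(A) = -3 - 5 = -8)
f(R) = 3*R*(-2 + 2*R) (f(R) = (3*R)*(-2 + 2*R) = 3*R*(-2 + 2*R))
(f(S(B(6))) + 3*48)² = (6*(-8)*(-1 - 8) + 3*48)² = (6*(-8)*(-9) + 144)² = (432 + 144)² = 576² = 331776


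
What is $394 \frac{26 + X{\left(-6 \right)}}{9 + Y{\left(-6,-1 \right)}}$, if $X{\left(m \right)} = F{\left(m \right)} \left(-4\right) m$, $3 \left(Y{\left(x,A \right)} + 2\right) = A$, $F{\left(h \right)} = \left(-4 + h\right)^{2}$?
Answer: $\frac{716883}{5} \approx 1.4338 \cdot 10^{5}$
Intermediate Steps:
$Y{\left(x,A \right)} = -2 + \frac{A}{3}$
$X{\left(m \right)} = - 4 m \left(-4 + m\right)^{2}$ ($X{\left(m \right)} = \left(-4 + m\right)^{2} \left(-4\right) m = - 4 \left(-4 + m\right)^{2} m = - 4 m \left(-4 + m\right)^{2}$)
$394 \frac{26 + X{\left(-6 \right)}}{9 + Y{\left(-6,-1 \right)}} = 394 \frac{26 - - 24 \left(-4 - 6\right)^{2}}{9 + \left(-2 + \frac{1}{3} \left(-1\right)\right)} = 394 \frac{26 - - 24 \left(-10\right)^{2}}{9 - \frac{7}{3}} = 394 \frac{26 - \left(-24\right) 100}{9 - \frac{7}{3}} = 394 \frac{26 + 2400}{\frac{20}{3}} = 394 \cdot 2426 \cdot \frac{3}{20} = 394 \cdot \frac{3639}{10} = \frac{716883}{5}$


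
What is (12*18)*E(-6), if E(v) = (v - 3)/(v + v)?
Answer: 162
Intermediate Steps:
E(v) = (-3 + v)/(2*v) (E(v) = (-3 + v)/((2*v)) = (-3 + v)*(1/(2*v)) = (-3 + v)/(2*v))
(12*18)*E(-6) = (12*18)*((1/2)*(-3 - 6)/(-6)) = 216*((1/2)*(-1/6)*(-9)) = 216*(3/4) = 162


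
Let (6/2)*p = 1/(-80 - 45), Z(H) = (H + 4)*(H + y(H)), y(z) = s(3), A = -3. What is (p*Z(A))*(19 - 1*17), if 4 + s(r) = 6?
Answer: 2/375 ≈ 0.0053333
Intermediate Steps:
s(r) = 2 (s(r) = -4 + 6 = 2)
y(z) = 2
Z(H) = (2 + H)*(4 + H) (Z(H) = (H + 4)*(H + 2) = (4 + H)*(2 + H) = (2 + H)*(4 + H))
p = -1/375 (p = 1/(3*(-80 - 45)) = (⅓)/(-125) = (⅓)*(-1/125) = -1/375 ≈ -0.0026667)
(p*Z(A))*(19 - 1*17) = (-(8 + (-3)² + 6*(-3))/375)*(19 - 1*17) = (-(8 + 9 - 18)/375)*(19 - 17) = -1/375*(-1)*2 = (1/375)*2 = 2/375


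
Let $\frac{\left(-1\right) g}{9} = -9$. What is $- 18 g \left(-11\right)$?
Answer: $16038$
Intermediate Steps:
$g = 81$ ($g = \left(-9\right) \left(-9\right) = 81$)
$- 18 g \left(-11\right) = \left(-18\right) 81 \left(-11\right) = \left(-1458\right) \left(-11\right) = 16038$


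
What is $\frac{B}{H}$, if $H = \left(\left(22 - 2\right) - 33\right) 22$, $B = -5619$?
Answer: $\frac{5619}{286} \approx 19.647$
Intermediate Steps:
$H = -286$ ($H = \left(20 - 33\right) 22 = \left(-13\right) 22 = -286$)
$\frac{B}{H} = - \frac{5619}{-286} = \left(-5619\right) \left(- \frac{1}{286}\right) = \frac{5619}{286}$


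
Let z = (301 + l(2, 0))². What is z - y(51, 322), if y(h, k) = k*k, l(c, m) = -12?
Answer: -20163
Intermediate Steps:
y(h, k) = k²
z = 83521 (z = (301 - 12)² = 289² = 83521)
z - y(51, 322) = 83521 - 1*322² = 83521 - 1*103684 = 83521 - 103684 = -20163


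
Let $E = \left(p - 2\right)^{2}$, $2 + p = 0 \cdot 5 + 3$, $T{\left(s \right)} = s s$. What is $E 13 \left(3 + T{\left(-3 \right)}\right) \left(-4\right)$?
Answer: $-624$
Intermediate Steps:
$T{\left(s \right)} = s^{2}$
$p = 1$ ($p = -2 + \left(0 \cdot 5 + 3\right) = -2 + \left(0 + 3\right) = -2 + 3 = 1$)
$E = 1$ ($E = \left(1 - 2\right)^{2} = \left(-1\right)^{2} = 1$)
$E 13 \left(3 + T{\left(-3 \right)}\right) \left(-4\right) = 1 \cdot 13 \left(3 + \left(-3\right)^{2}\right) \left(-4\right) = 13 \left(3 + 9\right) \left(-4\right) = 13 \cdot 12 \left(-4\right) = 13 \left(-48\right) = -624$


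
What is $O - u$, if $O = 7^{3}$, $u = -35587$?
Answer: $35930$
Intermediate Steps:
$O = 343$
$O - u = 343 - -35587 = 343 + 35587 = 35930$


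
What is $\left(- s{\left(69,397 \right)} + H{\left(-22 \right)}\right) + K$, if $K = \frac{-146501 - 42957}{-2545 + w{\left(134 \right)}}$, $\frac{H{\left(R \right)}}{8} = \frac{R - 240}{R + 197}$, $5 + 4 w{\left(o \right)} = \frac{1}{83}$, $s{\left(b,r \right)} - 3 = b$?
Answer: $- \frac{707906292}{73968475} \approx -9.5704$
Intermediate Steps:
$s{\left(b,r \right)} = 3 + b$
$w{\left(o \right)} = - \frac{207}{166}$ ($w{\left(o \right)} = - \frac{5}{4} + \frac{1}{4 \cdot 83} = - \frac{5}{4} + \frac{1}{4} \cdot \frac{1}{83} = - \frac{5}{4} + \frac{1}{332} = - \frac{207}{166}$)
$H{\left(R \right)} = \frac{8 \left(-240 + R\right)}{197 + R}$ ($H{\left(R \right)} = 8 \frac{R - 240}{R + 197} = 8 \frac{-240 + R}{197 + R} = \frac{8 \left(-240 + R\right)}{197 + R}$)
$K = \frac{31450028}{422677}$ ($K = \frac{-146501 - 42957}{-2545 - \frac{207}{166}} = - \frac{189458}{- \frac{422677}{166}} = \left(-189458\right) \left(- \frac{166}{422677}\right) = \frac{31450028}{422677} \approx 74.407$)
$\left(- s{\left(69,397 \right)} + H{\left(-22 \right)}\right) + K = \left(- (3 + 69) + \frac{8 \left(-240 - 22\right)}{197 - 22}\right) + \frac{31450028}{422677} = \left(\left(-1\right) 72 + 8 \cdot \frac{1}{175} \left(-262\right)\right) + \frac{31450028}{422677} = \left(-72 + 8 \cdot \frac{1}{175} \left(-262\right)\right) + \frac{31450028}{422677} = \left(-72 - \frac{2096}{175}\right) + \frac{31450028}{422677} = - \frac{14696}{175} + \frac{31450028}{422677} = - \frac{707906292}{73968475}$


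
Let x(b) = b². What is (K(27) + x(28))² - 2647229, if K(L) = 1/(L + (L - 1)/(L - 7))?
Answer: -162782301457/80089 ≈ -2.0325e+6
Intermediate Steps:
K(L) = 1/(L + (-1 + L)/(-7 + L))
(K(27) + x(28))² - 2647229 = ((7 - 1*27)/(1 - 1*27² + 6*27) + 28²)² - 2647229 = ((7 - 27)/(1 - 1*729 + 162) + 784)² - 2647229 = (-20/(1 - 729 + 162) + 784)² - 2647229 = (-20/(-566) + 784)² - 2647229 = (-1/566*(-20) + 784)² - 2647229 = (10/283 + 784)² - 2647229 = (221882/283)² - 2647229 = 49231621924/80089 - 2647229 = -162782301457/80089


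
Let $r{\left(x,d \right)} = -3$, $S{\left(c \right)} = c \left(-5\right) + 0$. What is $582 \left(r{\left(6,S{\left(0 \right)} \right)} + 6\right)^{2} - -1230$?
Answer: $6468$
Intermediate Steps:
$S{\left(c \right)} = - 5 c$ ($S{\left(c \right)} = - 5 c + 0 = - 5 c$)
$582 \left(r{\left(6,S{\left(0 \right)} \right)} + 6\right)^{2} - -1230 = 582 \left(-3 + 6\right)^{2} - -1230 = 582 \cdot 3^{2} + 1230 = 582 \cdot 9 + 1230 = 5238 + 1230 = 6468$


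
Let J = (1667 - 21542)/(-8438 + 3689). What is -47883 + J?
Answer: -75792164/1583 ≈ -47879.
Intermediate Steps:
J = 6625/1583 (J = -19875/(-4749) = -19875*(-1/4749) = 6625/1583 ≈ 4.1851)
-47883 + J = -47883 + 6625/1583 = -75792164/1583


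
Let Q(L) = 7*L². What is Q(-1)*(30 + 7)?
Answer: 259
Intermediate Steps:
Q(-1)*(30 + 7) = (7*(-1)²)*(30 + 7) = (7*1)*37 = 7*37 = 259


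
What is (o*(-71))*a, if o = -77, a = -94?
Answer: -513898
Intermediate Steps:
(o*(-71))*a = -77*(-71)*(-94) = 5467*(-94) = -513898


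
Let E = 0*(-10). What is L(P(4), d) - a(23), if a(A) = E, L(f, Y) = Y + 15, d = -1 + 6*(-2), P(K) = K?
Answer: 2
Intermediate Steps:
d = -13 (d = -1 - 12 = -13)
L(f, Y) = 15 + Y
E = 0
a(A) = 0
L(P(4), d) - a(23) = (15 - 13) - 1*0 = 2 + 0 = 2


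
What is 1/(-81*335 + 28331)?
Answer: 1/1196 ≈ 0.00083612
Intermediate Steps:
1/(-81*335 + 28331) = 1/(-27135 + 28331) = 1/1196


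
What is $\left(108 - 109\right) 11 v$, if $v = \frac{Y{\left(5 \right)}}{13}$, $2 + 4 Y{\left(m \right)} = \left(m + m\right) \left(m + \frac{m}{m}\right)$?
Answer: $- \frac{319}{26} \approx -12.269$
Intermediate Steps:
$Y{\left(m \right)} = - \frac{1}{2} + \frac{m \left(1 + m\right)}{2}$ ($Y{\left(m \right)} = - \frac{1}{2} + \frac{\left(m + m\right) \left(m + \frac{m}{m}\right)}{4} = - \frac{1}{2} + \frac{2 m \left(m + 1\right)}{4} = - \frac{1}{2} + \frac{2 m \left(1 + m\right)}{4} = - \frac{1}{2} + \frac{m \left(1 + m\right)}{2}$)
$v = \frac{29}{26}$ ($v = \frac{- \frac{1}{2} + \frac{1}{2} \cdot 5 + \frac{5^{2}}{2}}{13} = \left(- \frac{1}{2} + \frac{5}{2} + \frac{1}{2} \cdot 25\right) \frac{1}{13} = \left(- \frac{1}{2} + \frac{5}{2} + \frac{25}{2}\right) \frac{1}{13} = \frac{29}{2} \cdot \frac{1}{13} = \frac{29}{26} \approx 1.1154$)
$\left(108 - 109\right) 11 v = \left(108 - 109\right) 11 \cdot \frac{29}{26} = \left(108 - 109\right) \frac{319}{26} = \left(-1\right) \frac{319}{26} = - \frac{319}{26}$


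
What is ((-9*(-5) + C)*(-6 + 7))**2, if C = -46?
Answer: 1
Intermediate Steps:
((-9*(-5) + C)*(-6 + 7))**2 = ((-9*(-5) - 46)*(-6 + 7))**2 = ((45 - 46)*1)**2 = (-1*1)**2 = (-1)**2 = 1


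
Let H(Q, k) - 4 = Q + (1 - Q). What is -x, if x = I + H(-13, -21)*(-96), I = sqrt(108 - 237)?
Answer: 480 - I*sqrt(129) ≈ 480.0 - 11.358*I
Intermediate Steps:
H(Q, k) = 5 (H(Q, k) = 4 + (Q + (1 - Q)) = 4 + 1 = 5)
I = I*sqrt(129) (I = sqrt(-129) = I*sqrt(129) ≈ 11.358*I)
x = -480 + I*sqrt(129) (x = I*sqrt(129) + 5*(-96) = I*sqrt(129) - 480 = -480 + I*sqrt(129) ≈ -480.0 + 11.358*I)
-x = -(-480 + I*sqrt(129)) = 480 - I*sqrt(129)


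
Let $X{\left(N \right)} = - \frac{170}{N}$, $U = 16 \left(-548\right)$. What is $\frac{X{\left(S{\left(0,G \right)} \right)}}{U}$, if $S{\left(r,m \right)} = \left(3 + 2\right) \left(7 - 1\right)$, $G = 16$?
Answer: $\frac{17}{26304} \approx 0.00064629$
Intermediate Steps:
$U = -8768$
$S{\left(r,m \right)} = 30$ ($S{\left(r,m \right)} = 5 \cdot 6 = 30$)
$\frac{X{\left(S{\left(0,G \right)} \right)}}{U} = \frac{\left(-170\right) \frac{1}{30}}{-8768} = \left(-170\right) \frac{1}{30} \left(- \frac{1}{8768}\right) = \left(- \frac{17}{3}\right) \left(- \frac{1}{8768}\right) = \frac{17}{26304}$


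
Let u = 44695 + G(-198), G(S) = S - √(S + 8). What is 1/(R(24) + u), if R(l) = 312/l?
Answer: 4451/198114029 + I*√190/1981140290 ≈ 2.2467e-5 + 6.9576e-9*I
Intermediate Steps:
G(S) = S - √(8 + S)
u = 44497 - I*√190 (u = 44695 + (-198 - √(8 - 198)) = 44695 + (-198 - √(-190)) = 44695 + (-198 - I*√190) = 44497 - I*√190 ≈ 44497.0 - 13.784*I)
1/(R(24) + u) = 1/(312/24 + (44497 - I*√190)) = 1/(312*(1/24) + (44497 - I*√190)) = 1/(13 + (44497 - I*√190)) = 1/(44510 - I*√190)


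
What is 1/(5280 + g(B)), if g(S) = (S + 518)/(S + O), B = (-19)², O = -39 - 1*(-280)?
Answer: 602/3179439 ≈ 0.00018934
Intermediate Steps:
O = 241 (O = -39 + 280 = 241)
B = 361
g(S) = (518 + S)/(241 + S) (g(S) = (S + 518)/(S + 241) = (518 + S)/(241 + S))
1/(5280 + g(B)) = 1/(5280 + (518 + 361)/(241 + 361)) = 1/(5280 + 879/602) = 1/(3179439/602) = 602/3179439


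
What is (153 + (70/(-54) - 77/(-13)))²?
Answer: 3061076929/123201 ≈ 24846.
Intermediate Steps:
(153 + (70/(-54) - 77/(-13)))² = (153 + (70*(-1/54) - 77*(-1/13)))² = (153 + (-35/27 + 77/13))² = (153 + 1624/351)² = (55327/351)² = 3061076929/123201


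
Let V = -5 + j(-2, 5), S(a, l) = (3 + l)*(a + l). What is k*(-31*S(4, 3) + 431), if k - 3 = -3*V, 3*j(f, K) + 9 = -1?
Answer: -24388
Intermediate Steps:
j(f, K) = -10/3 (j(f, K) = -3 + (⅓)*(-1) = -3 - ⅓ = -10/3)
V = -25/3 (V = -5 - 10/3 = -25/3 ≈ -8.3333)
k = 28 (k = 3 - 3*(-25/3) = 3 + 25 = 28)
k*(-31*S(4, 3) + 431) = 28*(-31*(3² + 3*4 + 3*3 + 4*3) + 431) = 28*(-31*(9 + 12 + 9 + 12) + 431) = 28*(-31*42 + 431) = 28*(-1302 + 431) = 28*(-871) = -24388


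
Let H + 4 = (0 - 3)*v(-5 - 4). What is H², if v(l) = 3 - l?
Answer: 1600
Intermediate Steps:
H = -40 (H = -4 + (0 - 3)*(3 - (-5 - 4)) = -4 - 3*(3 - 1*(-9)) = -4 - 3*(3 + 9) = -4 - 3*12 = -4 - 36 = -40)
H² = (-40)² = 1600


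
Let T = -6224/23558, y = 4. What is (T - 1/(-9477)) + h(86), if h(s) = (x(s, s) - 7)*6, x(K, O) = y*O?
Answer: 225685536181/111629583 ≈ 2021.7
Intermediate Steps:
x(K, O) = 4*O
h(s) = -42 + 24*s (h(s) = (4*s - 7)*6 = (-7 + 4*s)*6 = -42 + 24*s)
T = -3112/11779 (T = -6224*1/23558 = -3112/11779 ≈ -0.26420)
(T - 1/(-9477)) + h(86) = (-3112/11779 - 1/(-9477)) + (-42 + 24*86) = (-3112/11779 - 1*(-1/9477)) + (-42 + 2064) = (-3112/11779 + 1/9477) + 2022 = -29480645/111629583 + 2022 = 225685536181/111629583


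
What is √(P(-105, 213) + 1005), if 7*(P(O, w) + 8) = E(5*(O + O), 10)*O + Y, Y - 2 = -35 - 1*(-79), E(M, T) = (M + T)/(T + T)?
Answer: √87395/7 ≈ 42.232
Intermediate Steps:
E(M, T) = (M + T)/(2*T) (E(M, T) = (M + T)/((2*T)) = (M + T)*(1/(2*T)) = (M + T)/(2*T))
Y = 46 (Y = 2 + (-35 - 1*(-79)) = 2 + (-35 + 79) = 2 + 44 = 46)
P(O, w) = -10/7 + O*(½ + O/2)/7 (P(O, w) = -8 + (((½)*(5*(O + O) + 10)/10)*O + 46)/7 = -8 + (((½)*(⅒)*(5*(2*O) + 10))*O + 46)/7 = -8 + (((½)*(⅒)*(10*O + 10))*O + 46)/7 = -8 + (((½)*(⅒)*(10 + 10*O))*O + 46)/7 = -8 + ((½ + O/2)*O + 46)/7 = -8 + (O*(½ + O/2) + 46)/7 = -8 + (46 + O*(½ + O/2))/7 = -8 + (46/7 + O*(½ + O/2)/7) = -10/7 + O*(½ + O/2)/7)
√(P(-105, 213) + 1005) = √((-10/7 + (1/14)*(-105)*(1 - 105)) + 1005) = √((-10/7 + (1/14)*(-105)*(-104)) + 1005) = √((-10/7 + 780) + 1005) = √(5450/7 + 1005) = √(12485/7) = √87395/7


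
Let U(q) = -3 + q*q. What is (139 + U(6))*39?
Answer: 6708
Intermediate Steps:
U(q) = -3 + q²
(139 + U(6))*39 = (139 + (-3 + 6²))*39 = (139 + (-3 + 36))*39 = (139 + 33)*39 = 172*39 = 6708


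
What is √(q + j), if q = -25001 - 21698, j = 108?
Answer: I*√46591 ≈ 215.85*I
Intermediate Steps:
q = -46699
√(q + j) = √(-46699 + 108) = √(-46591) = I*√46591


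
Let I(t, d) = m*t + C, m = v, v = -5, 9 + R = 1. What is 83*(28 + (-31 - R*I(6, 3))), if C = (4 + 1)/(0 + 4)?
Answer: -19339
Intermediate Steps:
R = -8 (R = -9 + 1 = -8)
m = -5
C = 5/4 ≈ 1.2500
I(t, d) = 5/4 - 5*t (I(t, d) = -5*t + 5/4 = 5/4 - 5*t)
83*(28 + (-31 - R*I(6, 3))) = 83*(28 + (-31 - (-8)*(5/4 - 5*6))) = 83*(28 + (-31 - (-8)*(5/4 - 30))) = 83*(28 + (-31 - (-8)*(-115)/4)) = 83*(28 + (-31 - 1*230)) = 83*(28 + (-31 - 230)) = 83*(28 - 261) = 83*(-233) = -19339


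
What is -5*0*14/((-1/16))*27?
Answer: 0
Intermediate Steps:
-5*0*14/((-1/16))*27 = -0/((-1*1/16))*27 = -0/(-1/16)*27 = -0*(-16)*27 = -5*0*27 = 0*27 = 0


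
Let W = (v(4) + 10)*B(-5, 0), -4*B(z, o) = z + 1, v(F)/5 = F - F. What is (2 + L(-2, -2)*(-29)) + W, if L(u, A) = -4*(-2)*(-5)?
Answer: 1172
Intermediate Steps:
v(F) = 0 (v(F) = 5*(F - F) = 5*0 = 0)
B(z, o) = -¼ - z/4 (B(z, o) = -(z + 1)/4 = -(1 + z)/4 = -¼ - z/4)
L(u, A) = -40 (L(u, A) = 8*(-5) = -40)
W = 10 (W = (0 + 10)*(-¼ - ¼*(-5)) = 10*(-¼ + 5/4) = 10*1 = 10)
(2 + L(-2, -2)*(-29)) + W = (2 - 40*(-29)) + 10 = (2 + 1160) + 10 = 1162 + 10 = 1172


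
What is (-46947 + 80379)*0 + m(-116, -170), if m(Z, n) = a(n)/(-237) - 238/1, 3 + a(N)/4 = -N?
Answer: -57074/237 ≈ -240.82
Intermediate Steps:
a(N) = -12 - 4*N (a(N) = -12 + 4*(-N) = -12 - 4*N)
m(Z, n) = -18798/79 + 4*n/237 (m(Z, n) = (-12 - 4*n)/(-237) - 238/1 = (-12 - 4*n)*(-1/237) - 238*1 = (4/79 + 4*n/237) - 238 = -18798/79 + 4*n/237)
(-46947 + 80379)*0 + m(-116, -170) = (-46947 + 80379)*0 + (-18798/79 + (4/237)*(-170)) = 33432*0 + (-18798/79 - 680/237) = 0 - 57074/237 = -57074/237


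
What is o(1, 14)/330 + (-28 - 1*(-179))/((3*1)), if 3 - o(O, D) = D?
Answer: 503/10 ≈ 50.300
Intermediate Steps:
o(O, D) = 3 - D
o(1, 14)/330 + (-28 - 1*(-179))/((3*1)) = (3 - 1*14)/330 + (-28 - 1*(-179))/((3*1)) = (3 - 14)*(1/330) + (-28 + 179)/3 = -11*1/330 + 151*(1/3) = -1/30 + 151/3 = 503/10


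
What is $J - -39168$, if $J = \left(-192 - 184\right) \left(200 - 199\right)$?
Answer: $38792$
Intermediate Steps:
$J = -376$ ($J = \left(-376\right) 1 = -376$)
$J - -39168 = -376 - -39168 = -376 + 39168 = 38792$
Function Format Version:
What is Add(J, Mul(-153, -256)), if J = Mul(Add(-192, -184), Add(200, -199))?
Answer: 38792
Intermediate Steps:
J = -376 (J = Mul(-376, 1) = -376)
Add(J, Mul(-153, -256)) = Add(-376, Mul(-153, -256)) = Add(-376, 39168) = 38792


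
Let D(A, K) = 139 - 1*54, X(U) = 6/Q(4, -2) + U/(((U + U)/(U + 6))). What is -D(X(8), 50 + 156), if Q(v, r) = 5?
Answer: -85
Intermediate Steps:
X(U) = 21/5 + U/2 (X(U) = 6/5 + U/(((U + U)/(U + 6))) = 6*(1/5) + U/(((2*U)/(6 + U))) = 6/5 + U/((2*U/(6 + U))) = 6/5 + U*((6 + U)/(2*U)) = 6/5 + (3 + U/2) = 21/5 + U/2)
D(A, K) = 85 (D(A, K) = 139 - 54 = 85)
-D(X(8), 50 + 156) = -1*85 = -85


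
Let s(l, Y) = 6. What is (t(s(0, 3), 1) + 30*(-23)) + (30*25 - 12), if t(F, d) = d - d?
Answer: 48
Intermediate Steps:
t(F, d) = 0
(t(s(0, 3), 1) + 30*(-23)) + (30*25 - 12) = (0 + 30*(-23)) + (30*25 - 12) = (0 - 690) + (750 - 12) = -690 + 738 = 48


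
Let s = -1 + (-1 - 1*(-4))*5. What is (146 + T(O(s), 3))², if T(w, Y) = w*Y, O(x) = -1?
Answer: 20449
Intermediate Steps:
s = 14 (s = -1 + (-1 + 4)*5 = -1 + 3*5 = -1 + 15 = 14)
T(w, Y) = Y*w
(146 + T(O(s), 3))² = (146 + 3*(-1))² = (146 - 3)² = 143² = 20449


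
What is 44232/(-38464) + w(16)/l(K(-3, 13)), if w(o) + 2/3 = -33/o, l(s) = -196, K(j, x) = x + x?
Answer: -6423373/5654208 ≈ -1.1360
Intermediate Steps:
K(j, x) = 2*x
w(o) = -⅔ - 33/o
44232/(-38464) + w(16)/l(K(-3, 13)) = 44232/(-38464) + (-⅔ - 33/16)/(-196) = 44232*(-1/38464) + (-⅔ - 33*1/16)*(-1/196) = -5529/4808 + (-⅔ - 33/16)*(-1/196) = -5529/4808 - 131/48*(-1/196) = -5529/4808 + 131/9408 = -6423373/5654208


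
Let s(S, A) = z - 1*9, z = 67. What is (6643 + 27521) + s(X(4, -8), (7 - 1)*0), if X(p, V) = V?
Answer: 34222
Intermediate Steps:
s(S, A) = 58 (s(S, A) = 67 - 1*9 = 67 - 9 = 58)
(6643 + 27521) + s(X(4, -8), (7 - 1)*0) = (6643 + 27521) + 58 = 34164 + 58 = 34222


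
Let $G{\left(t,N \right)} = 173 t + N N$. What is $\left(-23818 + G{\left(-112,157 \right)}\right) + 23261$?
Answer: $4716$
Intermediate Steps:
$G{\left(t,N \right)} = N^{2} + 173 t$ ($G{\left(t,N \right)} = 173 t + N^{2} = N^{2} + 173 t$)
$\left(-23818 + G{\left(-112,157 \right)}\right) + 23261 = \left(-23818 + \left(157^{2} + 173 \left(-112\right)\right)\right) + 23261 = \left(-23818 + \left(24649 - 19376\right)\right) + 23261 = \left(-23818 + 5273\right) + 23261 = -18545 + 23261 = 4716$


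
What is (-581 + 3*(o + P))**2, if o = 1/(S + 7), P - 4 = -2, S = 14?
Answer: 16192576/49 ≈ 3.3046e+5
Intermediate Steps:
P = 2 (P = 4 - 2 = 2)
o = 1/21 (o = 1/(14 + 7) = 1/21 ≈ 0.047619)
(-581 + 3*(o + P))**2 = (-581 + 3*(1/21 + 2))**2 = (-581 + 3*(43/21))**2 = (-581 + 43/7)**2 = (-4024/7)**2 = 16192576/49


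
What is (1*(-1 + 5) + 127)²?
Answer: 17161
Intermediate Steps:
(1*(-1 + 5) + 127)² = (1*4 + 127)² = (4 + 127)² = 131² = 17161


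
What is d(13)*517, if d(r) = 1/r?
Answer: 517/13 ≈ 39.769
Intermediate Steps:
d(13)*517 = 517/13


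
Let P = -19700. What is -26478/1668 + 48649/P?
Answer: -50230261/2738300 ≈ -18.344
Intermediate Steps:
-26478/1668 + 48649/P = -26478/1668 + 48649/(-19700) = -26478*1/1668 + 48649*(-1/19700) = -4413/278 - 48649/19700 = -50230261/2738300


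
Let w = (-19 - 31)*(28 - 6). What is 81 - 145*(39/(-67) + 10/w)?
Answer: 245747/1474 ≈ 166.72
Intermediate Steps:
w = -1100 (w = -50*22 = -1100)
81 - 145*(39/(-67) + 10/w) = 81 - 145*(39/(-67) + 10/(-1100)) = 81 - 145*(39*(-1/67) + 10*(-1/1100)) = 81 - 145*(-39/67 - 1/110) = 81 - 145*(-4357/7370) = 81 + 126353/1474 = 245747/1474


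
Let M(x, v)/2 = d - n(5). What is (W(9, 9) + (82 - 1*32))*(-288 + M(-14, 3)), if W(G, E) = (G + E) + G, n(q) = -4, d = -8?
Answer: -22792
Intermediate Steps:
W(G, E) = E + 2*G (W(G, E) = (E + G) + G = E + 2*G)
M(x, v) = -8 (M(x, v) = 2*(-8 - 1*(-4)) = 2*(-8 + 4) = 2*(-4) = -8)
(W(9, 9) + (82 - 1*32))*(-288 + M(-14, 3)) = ((9 + 2*9) + (82 - 1*32))*(-288 - 8) = ((9 + 18) + (82 - 32))*(-296) = (27 + 50)*(-296) = 77*(-296) = -22792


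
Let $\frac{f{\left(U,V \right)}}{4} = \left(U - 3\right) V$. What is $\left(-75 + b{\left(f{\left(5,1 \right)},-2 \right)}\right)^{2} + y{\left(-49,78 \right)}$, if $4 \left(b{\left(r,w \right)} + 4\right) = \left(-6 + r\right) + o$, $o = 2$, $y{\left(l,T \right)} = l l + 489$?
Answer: $8974$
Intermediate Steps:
$f{\left(U,V \right)} = 4 V \left(-3 + U\right)$ ($f{\left(U,V \right)} = 4 \left(U - 3\right) V = 4 \left(-3 + U\right) V = 4 V \left(-3 + U\right)$)
$y{\left(l,T \right)} = 489 + l^{2}$ ($y{\left(l,T \right)} = l^{2} + 489 = 489 + l^{2}$)
$b{\left(r,w \right)} = -5 + \frac{r}{4}$ ($b{\left(r,w \right)} = -4 + \frac{\left(-6 + r\right) + 2}{4} = -4 + \frac{-4 + r}{4} = -4 + \left(-1 + \frac{r}{4}\right) = -5 + \frac{r}{4}$)
$\left(-75 + b{\left(f{\left(5,1 \right)},-2 \right)}\right)^{2} + y{\left(-49,78 \right)} = \left(-75 - \left(5 - \frac{4 \cdot 1 \left(-3 + 5\right)}{4}\right)\right)^{2} + \left(489 + \left(-49\right)^{2}\right) = \left(-75 - \left(5 - \frac{4 \cdot 1 \cdot 2}{4}\right)\right)^{2} + \left(489 + 2401\right) = \left(-75 + \left(-5 + \frac{1}{4} \cdot 8\right)\right)^{2} + 2890 = \left(-75 + \left(-5 + 2\right)\right)^{2} + 2890 = \left(-75 - 3\right)^{2} + 2890 = \left(-78\right)^{2} + 2890 = 6084 + 2890 = 8974$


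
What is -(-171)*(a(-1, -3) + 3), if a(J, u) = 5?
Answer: 1368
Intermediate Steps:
-(-171)*(a(-1, -3) + 3) = -(-171)*(5 + 3) = -(-171)*8 = -57*(-24) = 1368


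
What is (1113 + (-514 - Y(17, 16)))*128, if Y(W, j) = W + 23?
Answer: 71552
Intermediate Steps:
Y(W, j) = 23 + W
(1113 + (-514 - Y(17, 16)))*128 = (1113 + (-514 - (23 + 17)))*128 = (1113 + (-514 - 1*40))*128 = (1113 + (-514 - 40))*128 = (1113 - 554)*128 = 559*128 = 71552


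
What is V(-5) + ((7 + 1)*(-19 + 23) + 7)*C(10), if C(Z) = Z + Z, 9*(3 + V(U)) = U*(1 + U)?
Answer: 7013/9 ≈ 779.22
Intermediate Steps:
V(U) = -3 + U*(1 + U)/9 (V(U) = -3 + (U*(1 + U))/9 = -3 + U*(1 + U)/9)
C(Z) = 2*Z
V(-5) + ((7 + 1)*(-19 + 23) + 7)*C(10) = (-3 + (1/9)*(-5) + (1/9)*(-5)**2) + ((7 + 1)*(-19 + 23) + 7)*(2*10) = (-3 - 5/9 + (1/9)*25) + (8*4 + 7)*20 = (-3 - 5/9 + 25/9) + (32 + 7)*20 = -7/9 + 39*20 = -7/9 + 780 = 7013/9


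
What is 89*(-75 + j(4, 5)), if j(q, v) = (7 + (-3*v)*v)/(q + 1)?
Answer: -39427/5 ≈ -7885.4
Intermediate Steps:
j(q, v) = (7 - 3*v**2)/(1 + q)
89*(-75 + j(4, 5)) = 89*(-75 + (7 - 3*5**2)/(1 + 4)) = 89*(-75 + (7 - 3*25)/5) = 89*(-75 + (7 - 75)/5) = 89*(-75 + (1/5)*(-68)) = 89*(-75 - 68/5) = 89*(-443/5) = -39427/5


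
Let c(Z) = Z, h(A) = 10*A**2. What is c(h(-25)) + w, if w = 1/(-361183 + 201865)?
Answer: 995737499/159318 ≈ 6250.0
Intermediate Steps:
w = -1/159318 (w = 1/(-159318) = -1/159318 ≈ -6.2768e-6)
c(h(-25)) + w = 10*(-25)**2 - 1/159318 = 10*625 - 1/159318 = 6250 - 1/159318 = 995737499/159318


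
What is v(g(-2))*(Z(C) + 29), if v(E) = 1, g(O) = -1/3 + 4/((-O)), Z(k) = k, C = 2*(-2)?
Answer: 25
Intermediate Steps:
C = -4
g(O) = -1/3 - 4/O (g(O) = -1*1/3 + 4*(-1/O) = -1/3 - 4/O)
v(g(-2))*(Z(C) + 29) = 1*(-4 + 29) = 1*25 = 25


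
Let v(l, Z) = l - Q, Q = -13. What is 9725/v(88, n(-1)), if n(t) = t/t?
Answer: 9725/101 ≈ 96.287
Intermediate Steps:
n(t) = 1
v(l, Z) = 13 + l (v(l, Z) = l - 1*(-13) = l + 13 = 13 + l)
9725/v(88, n(-1)) = 9725/(13 + 88) = 9725/101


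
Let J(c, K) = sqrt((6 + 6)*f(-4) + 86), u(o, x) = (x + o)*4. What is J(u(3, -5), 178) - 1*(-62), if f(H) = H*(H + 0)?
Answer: 62 + sqrt(278) ≈ 78.673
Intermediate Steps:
f(H) = H**2 (f(H) = H*H = H**2)
u(o, x) = 4*o + 4*x (u(o, x) = (o + x)*4 = 4*o + 4*x)
J(c, K) = sqrt(278) (J(c, K) = sqrt((6 + 6)*(-4)**2 + 86) = sqrt(12*16 + 86) = sqrt(192 + 86) = sqrt(278))
J(u(3, -5), 178) - 1*(-62) = sqrt(278) - 1*(-62) = sqrt(278) + 62 = 62 + sqrt(278)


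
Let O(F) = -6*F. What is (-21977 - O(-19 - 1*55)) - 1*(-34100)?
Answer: 11679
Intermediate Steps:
(-21977 - O(-19 - 1*55)) - 1*(-34100) = (-21977 - (-6)*(-19 - 1*55)) - 1*(-34100) = (-21977 - (-6)*(-19 - 55)) + 34100 = (-21977 - (-6)*(-74)) + 34100 = (-21977 - 1*444) + 34100 = (-21977 - 444) + 34100 = -22421 + 34100 = 11679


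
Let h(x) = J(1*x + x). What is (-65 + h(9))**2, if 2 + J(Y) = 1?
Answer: 4356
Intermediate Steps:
J(Y) = -1 (J(Y) = -2 + 1 = -1)
h(x) = -1
(-65 + h(9))**2 = (-65 - 1)**2 = (-66)**2 = 4356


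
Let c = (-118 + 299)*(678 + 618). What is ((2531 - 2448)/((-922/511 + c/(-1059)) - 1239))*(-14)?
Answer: 209605046/263776115 ≈ 0.79463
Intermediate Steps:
c = 234576 (c = 181*1296 = 234576)
((2531 - 2448)/((-922/511 + c/(-1059)) - 1239))*(-14) = ((2531 - 2448)/((-922/511 + 234576/(-1059)) - 1239))*(-14) = (83/((-922*1/511 + 234576*(-1/1059)) - 1239))*(-14) = (83/((-922/511 - 78192/353) - 1239))*(-14) = (83/(-40281578/180383 - 1239))*(-14) = (83/(-263776115/180383))*(-14) = (83*(-180383/263776115))*(-14) = -14971789/263776115*(-14) = 209605046/263776115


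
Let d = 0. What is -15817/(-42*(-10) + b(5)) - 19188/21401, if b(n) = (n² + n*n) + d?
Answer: -347517977/10058470 ≈ -34.550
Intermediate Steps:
b(n) = 2*n² (b(n) = (n² + n*n) + 0 = (n² + n²) + 0 = 2*n² + 0 = 2*n²)
-15817/(-42*(-10) + b(5)) - 19188/21401 = -15817/(-42*(-10) + 2*5²) - 19188/21401 = -15817/(420 + 2*25) - 19188*1/21401 = -15817/(420 + 50) - 19188/21401 = -15817/470 - 19188/21401 = -347517977/10058470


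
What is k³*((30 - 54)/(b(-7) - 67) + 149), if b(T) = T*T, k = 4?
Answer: 28864/3 ≈ 9621.3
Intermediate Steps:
b(T) = T²
k³*((30 - 54)/(b(-7) - 67) + 149) = 4³*((30 - 54)/((-7)² - 67) + 149) = 64*(-24/(49 - 67) + 149) = 64*(-24/(-18) + 149) = 64*(-24*(-1/18) + 149) = 64*(4/3 + 149) = 64*(451/3) = 28864/3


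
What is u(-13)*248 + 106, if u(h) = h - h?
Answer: 106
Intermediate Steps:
u(h) = 0
u(-13)*248 + 106 = 0*248 + 106 = 0 + 106 = 106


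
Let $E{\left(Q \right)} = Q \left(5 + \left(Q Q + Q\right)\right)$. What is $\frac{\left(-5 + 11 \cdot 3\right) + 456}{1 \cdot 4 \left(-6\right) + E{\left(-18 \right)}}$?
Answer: $- \frac{242}{2811} \approx -0.08609$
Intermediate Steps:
$E{\left(Q \right)} = Q \left(5 + Q + Q^{2}\right)$ ($E{\left(Q \right)} = Q \left(5 + \left(Q^{2} + Q\right)\right) = Q \left(5 + \left(Q + Q^{2}\right)\right) = Q \left(5 + Q + Q^{2}\right)$)
$\frac{\left(-5 + 11 \cdot 3\right) + 456}{1 \cdot 4 \left(-6\right) + E{\left(-18 \right)}} = \frac{\left(-5 + 11 \cdot 3\right) + 456}{1 \cdot 4 \left(-6\right) - 18 \left(5 - 18 + \left(-18\right)^{2}\right)} = \frac{\left(-5 + 33\right) + 456}{4 \left(-6\right) - 18 \left(5 - 18 + 324\right)} = \frac{28 + 456}{-24 - 5598} = \frac{484}{-24 - 5598} = \frac{484}{-5622} = 484 \left(- \frac{1}{5622}\right) = - \frac{242}{2811}$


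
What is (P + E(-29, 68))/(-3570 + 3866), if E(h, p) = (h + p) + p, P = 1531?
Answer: 819/148 ≈ 5.5338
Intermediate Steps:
E(h, p) = h + 2*p
(P + E(-29, 68))/(-3570 + 3866) = (1531 + (-29 + 2*68))/(-3570 + 3866) = (1531 + (-29 + 136))/296 = (1531 + 107)*(1/296) = 1638*(1/296) = 819/148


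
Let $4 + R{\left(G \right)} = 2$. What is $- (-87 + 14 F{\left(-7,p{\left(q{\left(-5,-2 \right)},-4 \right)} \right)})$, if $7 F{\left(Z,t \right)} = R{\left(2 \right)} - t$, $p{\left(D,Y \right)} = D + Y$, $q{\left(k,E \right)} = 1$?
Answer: $85$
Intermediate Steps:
$R{\left(G \right)} = -2$ ($R{\left(G \right)} = -4 + 2 = -2$)
$F{\left(Z,t \right)} = - \frac{2}{7} - \frac{t}{7}$ ($F{\left(Z,t \right)} = \frac{-2 - t}{7} = - \frac{2}{7} - \frac{t}{7}$)
$- (-87 + 14 F{\left(-7,p{\left(q{\left(-5,-2 \right)},-4 \right)} \right)}) = - (-87 + 14 \left(- \frac{2}{7} - \frac{1 - 4}{7}\right)) = - (-87 + 14 \left(- \frac{2}{7} - - \frac{3}{7}\right)) = - (-87 + 14 \left(- \frac{2}{7} + \frac{3}{7}\right)) = - (-87 + 14 \cdot \frac{1}{7}) = - (-87 + 2) = \left(-1\right) \left(-85\right) = 85$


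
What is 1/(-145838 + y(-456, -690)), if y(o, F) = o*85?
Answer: -1/184598 ≈ -5.4172e-6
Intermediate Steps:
y(o, F) = 85*o
1/(-145838 + y(-456, -690)) = 1/(-145838 + 85*(-456)) = 1/(-145838 - 38760) = 1/(-184598) = -1/184598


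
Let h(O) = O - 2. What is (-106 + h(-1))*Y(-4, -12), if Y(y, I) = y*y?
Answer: -1744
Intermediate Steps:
Y(y, I) = y²
h(O) = -2 + O
(-106 + h(-1))*Y(-4, -12) = (-106 + (-2 - 1))*(-4)² = (-106 - 3)*16 = -109*16 = -1744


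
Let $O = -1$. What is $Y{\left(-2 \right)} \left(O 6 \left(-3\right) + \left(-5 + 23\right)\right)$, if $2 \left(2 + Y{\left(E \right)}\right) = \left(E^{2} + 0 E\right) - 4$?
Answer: $-72$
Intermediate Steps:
$Y{\left(E \right)} = -4 + \frac{E^{2}}{2}$ ($Y{\left(E \right)} = -2 + \frac{\left(E^{2} + 0 E\right) - 4}{2} = -2 + \frac{\left(E^{2} + 0\right) - 4}{2} = -2 + \frac{E^{2} - 4}{2} = -2 + \frac{-4 + E^{2}}{2} = -2 + \left(-2 + \frac{E^{2}}{2}\right) = -4 + \frac{E^{2}}{2}$)
$Y{\left(-2 \right)} \left(O 6 \left(-3\right) + \left(-5 + 23\right)\right) = \left(-4 + \frac{\left(-2\right)^{2}}{2}\right) \left(\left(-1\right) 6 \left(-3\right) + \left(-5 + 23\right)\right) = \left(-4 + \frac{1}{2} \cdot 4\right) \left(\left(-6\right) \left(-3\right) + 18\right) = \left(-4 + 2\right) \left(18 + 18\right) = \left(-2\right) 36 = -72$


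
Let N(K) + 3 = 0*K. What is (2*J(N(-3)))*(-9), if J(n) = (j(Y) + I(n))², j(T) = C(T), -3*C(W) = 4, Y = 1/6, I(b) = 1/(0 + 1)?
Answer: -2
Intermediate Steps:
I(b) = 1 (I(b) = 1/1 = 1)
Y = ⅙ ≈ 0.16667
C(W) = -4/3 (C(W) = -⅓*4 = -4/3)
j(T) = -4/3
N(K) = -3 (N(K) = -3 + 0*K = -3 + 0 = -3)
J(n) = ⅑ (J(n) = (-4/3 + 1)² = (-⅓)² = ⅑)
(2*J(N(-3)))*(-9) = (2*(⅑))*(-9) = (2/9)*(-9) = -2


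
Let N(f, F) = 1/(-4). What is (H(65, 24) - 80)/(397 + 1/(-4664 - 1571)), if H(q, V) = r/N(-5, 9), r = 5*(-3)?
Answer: -62350/1237647 ≈ -0.050378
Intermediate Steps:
r = -15
N(f, F) = -1/4
H(q, V) = 60 (H(q, V) = -15/(-1/4) = -15*(-4) = 60)
(H(65, 24) - 80)/(397 + 1/(-4664 - 1571)) = (60 - 80)/(397 + 1/(-4664 - 1571)) = -20/(397 + 1/(-6235)) = -20/(397 - 1/6235) = -20/2475294/6235 = -20*6235/2475294 = -62350/1237647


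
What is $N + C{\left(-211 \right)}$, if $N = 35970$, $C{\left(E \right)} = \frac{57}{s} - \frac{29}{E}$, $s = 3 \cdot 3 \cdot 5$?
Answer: $\frac{113849494}{3165} \approx 35971.0$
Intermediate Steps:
$s = 45$ ($s = 9 \cdot 5 = 45$)
$C{\left(E \right)} = \frac{19}{15} - \frac{29}{E}$ ($C{\left(E \right)} = \frac{57}{45} - \frac{29}{E} = 57 \cdot \frac{1}{45} - \frac{29}{E} = \frac{19}{15} - \frac{29}{E}$)
$N + C{\left(-211 \right)} = 35970 + \left(\frac{19}{15} - \frac{29}{-211}\right) = 35970 + \left(\frac{19}{15} - - \frac{29}{211}\right) = 35970 + \left(\frac{19}{15} + \frac{29}{211}\right) = 35970 + \frac{4444}{3165} = \frac{113849494}{3165}$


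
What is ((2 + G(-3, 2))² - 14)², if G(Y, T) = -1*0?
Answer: 100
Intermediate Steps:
G(Y, T) = 0
((2 + G(-3, 2))² - 14)² = ((2 + 0)² - 14)² = (2² - 14)² = (4 - 14)² = (-10)² = 100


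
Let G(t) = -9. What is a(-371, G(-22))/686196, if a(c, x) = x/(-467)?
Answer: 1/35605948 ≈ 2.8085e-8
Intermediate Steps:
a(c, x) = -x/467 (a(c, x) = x*(-1/467) = -x/467)
a(-371, G(-22))/686196 = -1/467*(-9)/686196 = (9/467)*(1/686196) = 1/35605948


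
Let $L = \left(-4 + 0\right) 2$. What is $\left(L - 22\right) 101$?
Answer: $-3030$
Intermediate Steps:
$L = -8$ ($L = \left(-4\right) 2 = -8$)
$\left(L - 22\right) 101 = \left(-8 - 22\right) 101 = \left(-30\right) 101 = -3030$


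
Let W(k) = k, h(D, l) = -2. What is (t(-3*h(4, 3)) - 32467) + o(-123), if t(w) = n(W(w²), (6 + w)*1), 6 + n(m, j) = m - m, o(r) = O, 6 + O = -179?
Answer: -32658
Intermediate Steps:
O = -185 (O = -6 - 179 = -185)
o(r) = -185
n(m, j) = -6 (n(m, j) = -6 + (m - m) = -6 + 0 = -6)
t(w) = -6
(t(-3*h(4, 3)) - 32467) + o(-123) = (-6 - 32467) - 185 = -32473 - 185 = -32658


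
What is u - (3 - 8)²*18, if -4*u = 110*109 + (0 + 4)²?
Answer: -6903/2 ≈ -3451.5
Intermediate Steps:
u = -6003/2 (u = -(110*109 + (0 + 4)²)/4 = -(11990 + 4²)/4 = -(11990 + 16)/4 = -¼*12006 = -6003/2 ≈ -3001.5)
u - (3 - 8)²*18 = -6003/2 - (3 - 8)²*18 = -6003/2 - (-5)²*18 = -6003/2 - 25*18 = -6003/2 - 1*450 = -6003/2 - 450 = -6903/2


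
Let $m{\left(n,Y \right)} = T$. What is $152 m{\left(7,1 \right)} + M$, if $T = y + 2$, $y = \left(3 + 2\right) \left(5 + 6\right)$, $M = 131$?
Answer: $8795$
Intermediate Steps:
$y = 55$ ($y = 5 \cdot 11 = 55$)
$T = 57$ ($T = 55 + 2 = 57$)
$m{\left(n,Y \right)} = 57$
$152 m{\left(7,1 \right)} + M = 152 \cdot 57 + 131 = 8664 + 131 = 8795$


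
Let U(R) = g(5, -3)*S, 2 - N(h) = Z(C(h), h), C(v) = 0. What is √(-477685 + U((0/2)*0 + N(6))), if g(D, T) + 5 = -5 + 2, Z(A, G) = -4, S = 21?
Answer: I*√477853 ≈ 691.27*I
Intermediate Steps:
N(h) = 6 (N(h) = 2 - 1*(-4) = 2 + 4 = 6)
g(D, T) = -8 (g(D, T) = -5 + (-5 + 2) = -5 - 3 = -8)
U(R) = -168 (U(R) = -8*21 = -168)
√(-477685 + U((0/2)*0 + N(6))) = √(-477685 - 168) = √(-477853) = I*√477853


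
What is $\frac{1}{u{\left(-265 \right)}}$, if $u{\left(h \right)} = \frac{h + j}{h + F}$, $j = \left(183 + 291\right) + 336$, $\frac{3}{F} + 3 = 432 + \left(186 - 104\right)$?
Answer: $- \frac{135412}{278495} \approx -0.48623$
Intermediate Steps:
$F = \frac{3}{511}$ ($F = \frac{3}{-3 + \left(432 + \left(186 - 104\right)\right)} = \frac{3}{-3 + \left(432 + 82\right)} = \frac{3}{-3 + 514} = \frac{3}{511} \approx 0.0058708$)
$j = 810$ ($j = 474 + 336 = 810$)
$u{\left(h \right)} = \frac{810 + h}{\frac{3}{511} + h}$ ($u{\left(h \right)} = \frac{h + 810}{h + \frac{3}{511}} = \frac{810 + h}{\frac{3}{511} + h}$)
$\frac{1}{u{\left(-265 \right)}} = \frac{1}{511 \frac{1}{3 + 511 \left(-265\right)} \left(810 - 265\right)} = \frac{1}{511 \frac{1}{3 - 135415} \cdot 545} = \frac{1}{511 \frac{1}{-135412} \cdot 545} = \frac{1}{511 \left(- \frac{1}{135412}\right) 545} = \frac{1}{- \frac{278495}{135412}} = - \frac{135412}{278495}$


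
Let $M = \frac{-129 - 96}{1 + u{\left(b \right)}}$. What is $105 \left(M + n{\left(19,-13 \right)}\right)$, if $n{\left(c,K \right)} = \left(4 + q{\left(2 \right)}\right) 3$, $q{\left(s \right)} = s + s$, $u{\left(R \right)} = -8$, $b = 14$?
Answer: $5895$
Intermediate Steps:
$q{\left(s \right)} = 2 s$
$n{\left(c,K \right)} = 24$ ($n{\left(c,K \right)} = \left(4 + 2 \cdot 2\right) 3 = \left(4 + 4\right) 3 = 8 \cdot 3 = 24$)
$M = \frac{225}{7}$ ($M = \frac{-129 - 96}{1 - 8} = - \frac{225}{-7} = \left(-225\right) \left(- \frac{1}{7}\right) = \frac{225}{7} \approx 32.143$)
$105 \left(M + n{\left(19,-13 \right)}\right) = 105 \left(\frac{225}{7} + 24\right) = 105 \cdot \frac{393}{7} = 5895$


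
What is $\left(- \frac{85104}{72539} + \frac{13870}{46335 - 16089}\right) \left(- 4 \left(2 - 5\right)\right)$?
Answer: $- \frac{3135879308}{365669099} \approx -8.5757$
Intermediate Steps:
$\left(- \frac{85104}{72539} + \frac{13870}{46335 - 16089}\right) \left(- 4 \left(2 - 5\right)\right) = \left(\left(-85104\right) \frac{1}{72539} + \frac{13870}{46335 - 16089}\right) \left(\left(-4\right) \left(-3\right)\right) = \left(- \frac{85104}{72539} + \frac{13870}{30246}\right) 12 = \left(- \frac{85104}{72539} + 13870 \cdot \frac{1}{30246}\right) 12 = \left(- \frac{85104}{72539} + \frac{6935}{15123}\right) 12 = \left(- \frac{783969827}{1097007297}\right) 12 = - \frac{3135879308}{365669099}$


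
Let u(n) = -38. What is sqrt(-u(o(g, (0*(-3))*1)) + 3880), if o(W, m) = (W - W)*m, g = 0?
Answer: sqrt(3918) ≈ 62.594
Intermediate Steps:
o(W, m) = 0 (o(W, m) = 0*m = 0)
sqrt(-u(o(g, (0*(-3))*1)) + 3880) = sqrt(-1*(-38) + 3880) = sqrt(38 + 3880) = sqrt(3918)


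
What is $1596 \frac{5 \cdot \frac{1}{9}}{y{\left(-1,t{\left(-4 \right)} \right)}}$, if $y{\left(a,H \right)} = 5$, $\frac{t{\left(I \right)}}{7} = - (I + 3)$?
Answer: $\frac{532}{3} \approx 177.33$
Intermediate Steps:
$t{\left(I \right)} = -21 - 7 I$ ($t{\left(I \right)} = 7 \left(- (I + 3)\right) = 7 \left(- (3 + I)\right) = 7 \left(-3 - I\right) = -21 - 7 I$)
$1596 \frac{5 \cdot \frac{1}{9}}{y{\left(-1,t{\left(-4 \right)} \right)}} = 1596 \frac{5 \cdot \frac{1}{9}}{5} = 1596 \cdot 5 \cdot \frac{1}{9} \cdot \frac{1}{5} = 1596 \cdot \frac{5}{9} \cdot \frac{1}{5} = 1596 \cdot \frac{1}{9} = \frac{532}{3}$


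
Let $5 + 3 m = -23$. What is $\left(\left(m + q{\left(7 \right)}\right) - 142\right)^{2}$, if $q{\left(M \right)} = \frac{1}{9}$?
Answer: $\frac{1852321}{81} \approx 22868.0$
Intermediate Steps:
$m = - \frac{28}{3}$ ($m = - \frac{5}{3} + \frac{1}{3} \left(-23\right) = - \frac{5}{3} - \frac{23}{3} = - \frac{28}{3} \approx -9.3333$)
$q{\left(M \right)} = \frac{1}{9}$
$\left(\left(m + q{\left(7 \right)}\right) - 142\right)^{2} = \left(\left(- \frac{28}{3} + \frac{1}{9}\right) - 142\right)^{2} = \left(- \frac{83}{9} - 142\right)^{2} = \left(- \frac{1361}{9}\right)^{2} = \frac{1852321}{81}$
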